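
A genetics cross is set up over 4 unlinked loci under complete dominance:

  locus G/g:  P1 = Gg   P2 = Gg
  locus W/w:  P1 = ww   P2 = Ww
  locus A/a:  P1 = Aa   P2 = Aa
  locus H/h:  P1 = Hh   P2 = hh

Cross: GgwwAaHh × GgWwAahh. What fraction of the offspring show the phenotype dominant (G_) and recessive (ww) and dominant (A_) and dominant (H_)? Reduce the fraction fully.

GgwwAaHh gametes: GwAH×2, GwAh×2, GwaH×2, Gwah×2, gwAH×2, gwAh×2, gwaH×2, gwah×2
GgWwAahh gametes: GWAh×2, GWah×2, GwAh×2, Gwah×2, gWAh×2, gWah×2, gwAh×2, gwah×2
GgwwAaHh×GgWwAahh grid (16·16=256): GGWwAAHh=4 GGWwAAhh=4 GGWwAaHh=8 GGWwAahh=8 GGWwaaHh=4 GGWwaahh=4 GGwwAAHh=4 GGwwAAhh=4 GGwwAaHh=8 GGwwAahh=8 GGwwaaHh=4 GGwwaahh=4 GgWwAAHh=8 GgWwAAhh=8 GgWwAaHh=16 GgWwAahh=16 GgWwaaHh=8 GgWwaahh=8 GgwwAAHh=8 GgwwAAhh=8 GgwwAaHh=16 GgwwAahh=16 GgwwaaHh=8 Ggwwaahh=8 ggWwAAHh=4 ggWwAAhh=4 ggWwAaHh=8 ggWwAahh=8 ggWwaaHh=4 ggWwaahh=4 ggwwAAHh=4 ggwwAAhh=4 ggwwAaHh=8 ggwwAahh=8 ggwwaaHh=4 ggwwaahh=4
G_ ww A_ H_ hits 36/256; gcd=4; 36÷4/256÷4 = 9/64

P(G_ ww A_ H_) = 9/64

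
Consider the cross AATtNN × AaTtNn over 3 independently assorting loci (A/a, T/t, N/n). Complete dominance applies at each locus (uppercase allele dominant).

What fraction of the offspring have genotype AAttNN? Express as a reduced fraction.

P(AAttNN) = 1/16

AATtNN gametes: ATN×4, AtN×4
AaTtNn gametes: ATN×1, ATn×1, AtN×1, Atn×1, aTN×1, aTn×1, atN×1, atn×1
AATtNN×AaTtNn grid (8·8=64): AATTNN=4 AATTNn=4 AATtNN=8 AATtNn=8 AAttNN=4 AAttNn=4 AaTTNN=4 AaTTNn=4 AaTtNN=8 AaTtNn=8 AattNN=4 AattNn=4
AAttNN hits 4/64; gcd=4; 4÷4/64÷4 = 1/16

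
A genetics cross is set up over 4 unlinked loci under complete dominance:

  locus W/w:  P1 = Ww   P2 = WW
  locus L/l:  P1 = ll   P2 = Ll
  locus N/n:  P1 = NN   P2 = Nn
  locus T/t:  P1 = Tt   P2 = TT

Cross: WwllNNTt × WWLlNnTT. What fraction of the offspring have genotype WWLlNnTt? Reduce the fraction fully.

WwllNNTt gametes: WlNT×4, WlNt×4, wlNT×4, wlNt×4
WWLlNnTT gametes: WLNT×4, WLnT×4, WlNT×4, WlnT×4
WwllNNTt×WWLlNnTT grid (16·16=256): WWLlNNTT=16 WWLlNNTt=16 WWLlNnTT=16 WWLlNnTt=16 WWllNNTT=16 WWllNNTt=16 WWllNnTT=16 WWllNnTt=16 WwLlNNTT=16 WwLlNNTt=16 WwLlNnTT=16 WwLlNnTt=16 WwllNNTT=16 WwllNNTt=16 WwllNnTT=16 WwllNnTt=16
WWLlNnTt hits 16/256; gcd=16; 16÷16/256÷16 = 1/16

P(WWLlNnTt) = 1/16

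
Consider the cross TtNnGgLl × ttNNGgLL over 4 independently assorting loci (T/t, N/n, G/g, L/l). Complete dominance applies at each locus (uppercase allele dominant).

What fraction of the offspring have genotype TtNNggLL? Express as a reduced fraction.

TtNnGgLl gametes: TNGL×1, TNGl×1, TNgL×1, TNgl×1, TnGL×1, TnGl×1, TngL×1, Tngl×1, tNGL×1, tNGl×1, tNgL×1, tNgl×1, tnGL×1, tnGl×1, tngL×1, tngl×1
ttNNGgLL gametes: tNGL×8, tNgL×8
TtNnGgLl×ttNNGgLL grid (16·16=256): TtNNGGLL=8 TtNNGGLl=8 TtNNGgLL=16 TtNNGgLl=16 TtNNggLL=8 TtNNggLl=8 TtNnGGLL=8 TtNnGGLl=8 TtNnGgLL=16 TtNnGgLl=16 TtNnggLL=8 TtNnggLl=8 ttNNGGLL=8 ttNNGGLl=8 ttNNGgLL=16 ttNNGgLl=16 ttNNggLL=8 ttNNggLl=8 ttNnGGLL=8 ttNnGGLl=8 ttNnGgLL=16 ttNnGgLl=16 ttNnggLL=8 ttNnggLl=8
TtNNggLL hits 8/256; gcd=8; 8÷8/256÷8 = 1/32

P(TtNNggLL) = 1/32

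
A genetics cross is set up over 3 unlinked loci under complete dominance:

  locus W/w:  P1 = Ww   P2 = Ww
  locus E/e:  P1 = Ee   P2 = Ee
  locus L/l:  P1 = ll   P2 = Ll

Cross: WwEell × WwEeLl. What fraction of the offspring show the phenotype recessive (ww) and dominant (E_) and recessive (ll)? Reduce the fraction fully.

WwEell gametes: WEl×2, Wel×2, wEl×2, wel×2
WwEeLl gametes: WEL×1, WEl×1, WeL×1, Wel×1, wEL×1, wEl×1, weL×1, wel×1
WwEell×WwEeLl grid (8·8=64): WWEELl=2 WWEEll=2 WWEeLl=4 WWEell=4 WWeeLl=2 WWeell=2 WwEELl=4 WwEEll=4 WwEeLl=8 WwEell=8 WweeLl=4 Wweell=4 wwEELl=2 wwEEll=2 wwEeLl=4 wwEell=4 wweeLl=2 wweell=2
ww E_ ll hits 6/64; gcd=2; 6÷2/64÷2 = 3/32

P(ww E_ ll) = 3/32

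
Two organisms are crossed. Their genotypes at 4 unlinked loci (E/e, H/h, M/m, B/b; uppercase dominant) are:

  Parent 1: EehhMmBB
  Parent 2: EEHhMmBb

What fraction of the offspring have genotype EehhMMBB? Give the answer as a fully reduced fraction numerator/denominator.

P(EehhMMBB) = 1/32

EehhMmBB gametes: EhMB×4, EhmB×4, ehMB×4, ehmB×4
EEHhMmBb gametes: EHMB×2, EHMb×2, EHmB×2, EHmb×2, EhMB×2, EhMb×2, EhmB×2, Ehmb×2
EehhMmBB×EEHhMmBb grid (16·16=256): EEHhMMBB=8 EEHhMMBb=8 EEHhMmBB=16 EEHhMmBb=16 EEHhmmBB=8 EEHhmmBb=8 EEhhMMBB=8 EEhhMMBb=8 EEhhMmBB=16 EEhhMmBb=16 EEhhmmBB=8 EEhhmmBb=8 EeHhMMBB=8 EeHhMMBb=8 EeHhMmBB=16 EeHhMmBb=16 EeHhmmBB=8 EeHhmmBb=8 EehhMMBB=8 EehhMMBb=8 EehhMmBB=16 EehhMmBb=16 EehhmmBB=8 EehhmmBb=8
EehhMMBB hits 8/256; gcd=8; 8÷8/256÷8 = 1/32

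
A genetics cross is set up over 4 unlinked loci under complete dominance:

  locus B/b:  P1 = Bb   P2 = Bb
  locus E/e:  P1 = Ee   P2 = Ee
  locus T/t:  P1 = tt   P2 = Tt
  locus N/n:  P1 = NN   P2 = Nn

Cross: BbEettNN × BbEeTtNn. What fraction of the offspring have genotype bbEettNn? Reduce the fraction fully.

BbEettNN gametes: BEtN×4, BetN×4, bEtN×4, betN×4
BbEeTtNn gametes: BETN×1, BETn×1, BEtN×1, BEtn×1, BeTN×1, BeTn×1, BetN×1, Betn×1, bETN×1, bETn×1, bEtN×1, bEtn×1, beTN×1, beTn×1, betN×1, betn×1
BbEettNN×BbEeTtNn grid (16·16=256): BBEETtNN=4 BBEETtNn=4 BBEEttNN=4 BBEEttNn=4 BBEeTtNN=8 BBEeTtNn=8 BBEettNN=8 BBEettNn=8 BBeeTtNN=4 BBeeTtNn=4 BBeettNN=4 BBeettNn=4 BbEETtNN=8 BbEETtNn=8 BbEEttNN=8 BbEEttNn=8 BbEeTtNN=16 BbEeTtNn=16 BbEettNN=16 BbEettNn=16 BbeeTtNN=8 BbeeTtNn=8 BbeettNN=8 BbeettNn=8 bbEETtNN=4 bbEETtNn=4 bbEEttNN=4 bbEEttNn=4 bbEeTtNN=8 bbEeTtNn=8 bbEettNN=8 bbEettNn=8 bbeeTtNN=4 bbeeTtNn=4 bbeettNN=4 bbeettNn=4
bbEettNn hits 8/256; gcd=8; 8÷8/256÷8 = 1/32

P(bbEettNn) = 1/32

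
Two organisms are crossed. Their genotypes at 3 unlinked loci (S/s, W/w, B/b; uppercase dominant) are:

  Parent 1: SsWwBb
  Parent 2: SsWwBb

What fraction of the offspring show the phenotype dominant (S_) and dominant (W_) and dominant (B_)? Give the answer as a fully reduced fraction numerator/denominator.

SsWwBb gametes: SWB×1, SWb×1, SwB×1, Swb×1, sWB×1, sWb×1, swB×1, swb×1
SsWwBb gametes: SWB×1, SWb×1, SwB×1, Swb×1, sWB×1, sWb×1, swB×1, swb×1
SsWwBb×SsWwBb grid (8·8=64): SSWWBB=1 SSWWBb=2 SSWWbb=1 SSWwBB=2 SSWwBb=4 SSWwbb=2 SSwwBB=1 SSwwBb=2 SSwwbb=1 SsWWBB=2 SsWWBb=4 SsWWbb=2 SsWwBB=4 SsWwBb=8 SsWwbb=4 SswwBB=2 SswwBb=4 Sswwbb=2 ssWWBB=1 ssWWBb=2 ssWWbb=1 ssWwBB=2 ssWwBb=4 ssWwbb=2 sswwBB=1 sswwBb=2 sswwbb=1
S_ W_ B_ hits 27/64; gcd=1; 27÷1/64÷1 = 27/64

P(S_ W_ B_) = 27/64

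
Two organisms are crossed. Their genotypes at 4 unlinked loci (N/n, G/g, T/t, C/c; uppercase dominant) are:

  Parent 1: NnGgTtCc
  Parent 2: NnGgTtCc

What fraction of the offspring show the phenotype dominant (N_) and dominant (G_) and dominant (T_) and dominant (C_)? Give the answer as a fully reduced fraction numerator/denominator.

NnGgTtCc gametes: NGTC×1, NGTc×1, NGtC×1, NGtc×1, NgTC×1, NgTc×1, NgtC×1, Ngtc×1, nGTC×1, nGTc×1, nGtC×1, nGtc×1, ngTC×1, ngTc×1, ngtC×1, ngtc×1
NnGgTtCc gametes: NGTC×1, NGTc×1, NGtC×1, NGtc×1, NgTC×1, NgTc×1, NgtC×1, Ngtc×1, nGTC×1, nGTc×1, nGtC×1, nGtc×1, ngTC×1, ngTc×1, ngtC×1, ngtc×1
NnGgTtCc×NnGgTtCc grid (16·16=256): NNGGTTCC=1 NNGGTTCc=2 NNGGTTcc=1 NNGGTtCC=2 NNGGTtCc=4 NNGGTtcc=2 NNGGttCC=1 NNGGttCc=2 NNGGttcc=1 NNGgTTCC=2 NNGgTTCc=4 NNGgTTcc=2 NNGgTtCC=4 NNGgTtCc=8 NNGgTtcc=4 NNGgttCC=2 NNGgttCc=4 NNGgttcc=2 NNggTTCC=1 NNggTTCc=2 NNggTTcc=1 NNggTtCC=2 NNggTtCc=4 NNggTtcc=2 NNggttCC=1 NNggttCc=2 NNggttcc=1 NnGGTTCC=2 NnGGTTCc=4 NnGGTTcc=2 NnGGTtCC=4 NnGGTtCc=8 NnGGTtcc=4 NnGGttCC=2 NnGGttCc=4 NnGGttcc=2 NnGgTTCC=4 NnGgTTCc=8 NnGgTTcc=4 NnGgTtCC=8 NnGgTtCc=16 NnGgTtcc=8 NnGgttCC=4 NnGgttCc=8 NnGgttcc=4 NnggTTCC=2 NnggTTCc=4 NnggTTcc=2 NnggTtCC=4 NnggTtCc=8 NnggTtcc=4 NnggttCC=2 NnggttCc=4 Nnggttcc=2 nnGGTTCC=1 nnGGTTCc=2 nnGGTTcc=1 nnGGTtCC=2 nnGGTtCc=4 nnGGTtcc=2 nnGGttCC=1 nnGGttCc=2 nnGGttcc=1 nnGgTTCC=2 nnGgTTCc=4 nnGgTTcc=2 nnGgTtCC=4 nnGgTtCc=8 nnGgTtcc=4 nnGgttCC=2 nnGgttCc=4 nnGgttcc=2 nnggTTCC=1 nnggTTCc=2 nnggTTcc=1 nnggTtCC=2 nnggTtCc=4 nnggTtcc=2 nnggttCC=1 nnggttCc=2 nnggttcc=1
N_ G_ T_ C_ hits 81/256; gcd=1; 81÷1/256÷1 = 81/256

P(N_ G_ T_ C_) = 81/256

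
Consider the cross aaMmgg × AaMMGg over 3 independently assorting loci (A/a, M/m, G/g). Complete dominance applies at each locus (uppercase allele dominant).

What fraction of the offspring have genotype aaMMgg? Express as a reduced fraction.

P(aaMMgg) = 1/8

aaMmgg gametes: aMg×4, amg×4
AaMMGg gametes: AMG×2, AMg×2, aMG×2, aMg×2
aaMmgg×AaMMGg grid (8·8=64): AaMMGg=8 AaMMgg=8 AaMmGg=8 AaMmgg=8 aaMMGg=8 aaMMgg=8 aaMmGg=8 aaMmgg=8
aaMMgg hits 8/64; gcd=8; 8÷8/64÷8 = 1/8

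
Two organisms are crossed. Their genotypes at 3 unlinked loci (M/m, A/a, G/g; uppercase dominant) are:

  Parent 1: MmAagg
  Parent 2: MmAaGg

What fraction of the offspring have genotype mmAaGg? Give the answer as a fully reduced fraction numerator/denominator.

P(mmAaGg) = 1/16

MmAagg gametes: MAg×2, Mag×2, mAg×2, mag×2
MmAaGg gametes: MAG×1, MAg×1, MaG×1, Mag×1, mAG×1, mAg×1, maG×1, mag×1
MmAagg×MmAaGg grid (8·8=64): MMAAGg=2 MMAAgg=2 MMAaGg=4 MMAagg=4 MMaaGg=2 MMaagg=2 MmAAGg=4 MmAAgg=4 MmAaGg=8 MmAagg=8 MmaaGg=4 Mmaagg=4 mmAAGg=2 mmAAgg=2 mmAaGg=4 mmAagg=4 mmaaGg=2 mmaagg=2
mmAaGg hits 4/64; gcd=4; 4÷4/64÷4 = 1/16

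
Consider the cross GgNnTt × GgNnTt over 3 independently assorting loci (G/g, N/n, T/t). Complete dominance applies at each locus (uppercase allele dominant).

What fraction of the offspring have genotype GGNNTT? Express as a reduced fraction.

GgNnTt gametes: GNT×1, GNt×1, GnT×1, Gnt×1, gNT×1, gNt×1, gnT×1, gnt×1
GgNnTt gametes: GNT×1, GNt×1, GnT×1, Gnt×1, gNT×1, gNt×1, gnT×1, gnt×1
GgNnTt×GgNnTt grid (8·8=64): GGNNTT=1 GGNNTt=2 GGNNtt=1 GGNnTT=2 GGNnTt=4 GGNntt=2 GGnnTT=1 GGnnTt=2 GGnntt=1 GgNNTT=2 GgNNTt=4 GgNNtt=2 GgNnTT=4 GgNnTt=8 GgNntt=4 GgnnTT=2 GgnnTt=4 Ggnntt=2 ggNNTT=1 ggNNTt=2 ggNNtt=1 ggNnTT=2 ggNnTt=4 ggNntt=2 ggnnTT=1 ggnnTt=2 ggnntt=1
GGNNTT hits 1/64; gcd=1; 1÷1/64÷1 = 1/64

P(GGNNTT) = 1/64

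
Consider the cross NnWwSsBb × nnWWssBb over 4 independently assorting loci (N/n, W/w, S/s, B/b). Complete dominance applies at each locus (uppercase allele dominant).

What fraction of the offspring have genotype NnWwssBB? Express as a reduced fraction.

NnWwSsBb gametes: NWSB×1, NWSb×1, NWsB×1, NWsb×1, NwSB×1, NwSb×1, NwsB×1, Nwsb×1, nWSB×1, nWSb×1, nWsB×1, nWsb×1, nwSB×1, nwSb×1, nwsB×1, nwsb×1
nnWWssBb gametes: nWsB×8, nWsb×8
NnWwSsBb×nnWWssBb grid (16·16=256): NnWWSsBB=8 NnWWSsBb=16 NnWWSsbb=8 NnWWssBB=8 NnWWssBb=16 NnWWssbb=8 NnWwSsBB=8 NnWwSsBb=16 NnWwSsbb=8 NnWwssBB=8 NnWwssBb=16 NnWwssbb=8 nnWWSsBB=8 nnWWSsBb=16 nnWWSsbb=8 nnWWssBB=8 nnWWssBb=16 nnWWssbb=8 nnWwSsBB=8 nnWwSsBb=16 nnWwSsbb=8 nnWwssBB=8 nnWwssBb=16 nnWwssbb=8
NnWwssBB hits 8/256; gcd=8; 8÷8/256÷8 = 1/32

P(NnWwssBB) = 1/32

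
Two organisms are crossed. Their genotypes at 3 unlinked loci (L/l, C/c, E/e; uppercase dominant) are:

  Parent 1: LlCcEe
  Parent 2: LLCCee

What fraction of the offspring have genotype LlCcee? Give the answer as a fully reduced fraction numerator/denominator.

LlCcEe gametes: LCE×1, LCe×1, LcE×1, Lce×1, lCE×1, lCe×1, lcE×1, lce×1
LLCCee gametes: LCe×8
LlCcEe×LLCCee grid (8·8=64): LLCCEe=8 LLCCee=8 LLCcEe=8 LLCcee=8 LlCCEe=8 LlCCee=8 LlCcEe=8 LlCcee=8
LlCcee hits 8/64; gcd=8; 8÷8/64÷8 = 1/8

P(LlCcee) = 1/8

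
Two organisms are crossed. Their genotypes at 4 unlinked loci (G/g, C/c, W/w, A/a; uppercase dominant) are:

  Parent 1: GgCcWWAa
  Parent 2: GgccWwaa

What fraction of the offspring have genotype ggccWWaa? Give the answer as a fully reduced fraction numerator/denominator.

GgCcWWAa gametes: GCWA×2, GCWa×2, GcWA×2, GcWa×2, gCWA×2, gCWa×2, gcWA×2, gcWa×2
GgccWwaa gametes: GcWa×4, Gcwa×4, gcWa×4, gcwa×4
GgCcWWAa×GgccWwaa grid (16·16=256): GGCcWWAa=8 GGCcWWaa=8 GGCcWwAa=8 GGCcWwaa=8 GGccWWAa=8 GGccWWaa=8 GGccWwAa=8 GGccWwaa=8 GgCcWWAa=16 GgCcWWaa=16 GgCcWwAa=16 GgCcWwaa=16 GgccWWAa=16 GgccWWaa=16 GgccWwAa=16 GgccWwaa=16 ggCcWWAa=8 ggCcWWaa=8 ggCcWwAa=8 ggCcWwaa=8 ggccWWAa=8 ggccWWaa=8 ggccWwAa=8 ggccWwaa=8
ggccWWaa hits 8/256; gcd=8; 8÷8/256÷8 = 1/32

P(ggccWWaa) = 1/32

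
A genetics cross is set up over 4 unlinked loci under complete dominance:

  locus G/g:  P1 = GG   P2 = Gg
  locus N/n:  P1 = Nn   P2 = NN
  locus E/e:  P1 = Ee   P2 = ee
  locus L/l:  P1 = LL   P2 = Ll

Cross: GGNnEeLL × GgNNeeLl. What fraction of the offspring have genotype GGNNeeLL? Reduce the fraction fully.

GGNnEeLL gametes: GNEL×4, GNeL×4, GnEL×4, GneL×4
GgNNeeLl gametes: GNeL×4, GNel×4, gNeL×4, gNel×4
GGNnEeLL×GgNNeeLl grid (16·16=256): GGNNEeLL=16 GGNNEeLl=16 GGNNeeLL=16 GGNNeeLl=16 GGNnEeLL=16 GGNnEeLl=16 GGNneeLL=16 GGNneeLl=16 GgNNEeLL=16 GgNNEeLl=16 GgNNeeLL=16 GgNNeeLl=16 GgNnEeLL=16 GgNnEeLl=16 GgNneeLL=16 GgNneeLl=16
GGNNeeLL hits 16/256; gcd=16; 16÷16/256÷16 = 1/16

P(GGNNeeLL) = 1/16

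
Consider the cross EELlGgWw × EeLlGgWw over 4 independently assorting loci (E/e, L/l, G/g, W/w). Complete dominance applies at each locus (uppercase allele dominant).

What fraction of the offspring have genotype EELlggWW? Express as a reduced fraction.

EELlGgWw gametes: ELGW×2, ELGw×2, ELgW×2, ELgw×2, ElGW×2, ElGw×2, ElgW×2, Elgw×2
EeLlGgWw gametes: ELGW×1, ELGw×1, ELgW×1, ELgw×1, ElGW×1, ElGw×1, ElgW×1, Elgw×1, eLGW×1, eLGw×1, eLgW×1, eLgw×1, elGW×1, elGw×1, elgW×1, elgw×1
EELlGgWw×EeLlGgWw grid (16·16=256): EELLGGWW=2 EELLGGWw=4 EELLGGww=2 EELLGgWW=4 EELLGgWw=8 EELLGgww=4 EELLggWW=2 EELLggWw=4 EELLggww=2 EELlGGWW=4 EELlGGWw=8 EELlGGww=4 EELlGgWW=8 EELlGgWw=16 EELlGgww=8 EELlggWW=4 EELlggWw=8 EELlggww=4 EEllGGWW=2 EEllGGWw=4 EEllGGww=2 EEllGgWW=4 EEllGgWw=8 EEllGgww=4 EEllggWW=2 EEllggWw=4 EEllggww=2 EeLLGGWW=2 EeLLGGWw=4 EeLLGGww=2 EeLLGgWW=4 EeLLGgWw=8 EeLLGgww=4 EeLLggWW=2 EeLLggWw=4 EeLLggww=2 EeLlGGWW=4 EeLlGGWw=8 EeLlGGww=4 EeLlGgWW=8 EeLlGgWw=16 EeLlGgww=8 EeLlggWW=4 EeLlggWw=8 EeLlggww=4 EellGGWW=2 EellGGWw=4 EellGGww=2 EellGgWW=4 EellGgWw=8 EellGgww=4 EellggWW=2 EellggWw=4 Eellggww=2
EELlggWW hits 4/256; gcd=4; 4÷4/256÷4 = 1/64

P(EELlggWW) = 1/64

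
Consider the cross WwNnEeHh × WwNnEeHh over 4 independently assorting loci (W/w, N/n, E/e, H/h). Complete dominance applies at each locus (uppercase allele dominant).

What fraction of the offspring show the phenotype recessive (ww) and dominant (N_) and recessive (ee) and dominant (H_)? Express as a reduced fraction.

P(ww N_ ee H_) = 9/256

WwNnEeHh gametes: WNEH×1, WNEh×1, WNeH×1, WNeh×1, WnEH×1, WnEh×1, WneH×1, Wneh×1, wNEH×1, wNEh×1, wNeH×1, wNeh×1, wnEH×1, wnEh×1, wneH×1, wneh×1
WwNnEeHh gametes: WNEH×1, WNEh×1, WNeH×1, WNeh×1, WnEH×1, WnEh×1, WneH×1, Wneh×1, wNEH×1, wNEh×1, wNeH×1, wNeh×1, wnEH×1, wnEh×1, wneH×1, wneh×1
WwNnEeHh×WwNnEeHh grid (16·16=256): WWNNEEHH=1 WWNNEEHh=2 WWNNEEhh=1 WWNNEeHH=2 WWNNEeHh=4 WWNNEehh=2 WWNNeeHH=1 WWNNeeHh=2 WWNNeehh=1 WWNnEEHH=2 WWNnEEHh=4 WWNnEEhh=2 WWNnEeHH=4 WWNnEeHh=8 WWNnEehh=4 WWNneeHH=2 WWNneeHh=4 WWNneehh=2 WWnnEEHH=1 WWnnEEHh=2 WWnnEEhh=1 WWnnEeHH=2 WWnnEeHh=4 WWnnEehh=2 WWnneeHH=1 WWnneeHh=2 WWnneehh=1 WwNNEEHH=2 WwNNEEHh=4 WwNNEEhh=2 WwNNEeHH=4 WwNNEeHh=8 WwNNEehh=4 WwNNeeHH=2 WwNNeeHh=4 WwNNeehh=2 WwNnEEHH=4 WwNnEEHh=8 WwNnEEhh=4 WwNnEeHH=8 WwNnEeHh=16 WwNnEehh=8 WwNneeHH=4 WwNneeHh=8 WwNneehh=4 WwnnEEHH=2 WwnnEEHh=4 WwnnEEhh=2 WwnnEeHH=4 WwnnEeHh=8 WwnnEehh=4 WwnneeHH=2 WwnneeHh=4 Wwnneehh=2 wwNNEEHH=1 wwNNEEHh=2 wwNNEEhh=1 wwNNEeHH=2 wwNNEeHh=4 wwNNEehh=2 wwNNeeHH=1 wwNNeeHh=2 wwNNeehh=1 wwNnEEHH=2 wwNnEEHh=4 wwNnEEhh=2 wwNnEeHH=4 wwNnEeHh=8 wwNnEehh=4 wwNneeHH=2 wwNneeHh=4 wwNneehh=2 wwnnEEHH=1 wwnnEEHh=2 wwnnEEhh=1 wwnnEeHH=2 wwnnEeHh=4 wwnnEehh=2 wwnneeHH=1 wwnneeHh=2 wwnneehh=1
ww N_ ee H_ hits 9/256; gcd=1; 9÷1/256÷1 = 9/256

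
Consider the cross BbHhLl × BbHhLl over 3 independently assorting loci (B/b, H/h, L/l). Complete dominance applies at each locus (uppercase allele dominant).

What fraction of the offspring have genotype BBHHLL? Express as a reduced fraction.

BbHhLl gametes: BHL×1, BHl×1, BhL×1, Bhl×1, bHL×1, bHl×1, bhL×1, bhl×1
BbHhLl gametes: BHL×1, BHl×1, BhL×1, Bhl×1, bHL×1, bHl×1, bhL×1, bhl×1
BbHhLl×BbHhLl grid (8·8=64): BBHHLL=1 BBHHLl=2 BBHHll=1 BBHhLL=2 BBHhLl=4 BBHhll=2 BBhhLL=1 BBhhLl=2 BBhhll=1 BbHHLL=2 BbHHLl=4 BbHHll=2 BbHhLL=4 BbHhLl=8 BbHhll=4 BbhhLL=2 BbhhLl=4 Bbhhll=2 bbHHLL=1 bbHHLl=2 bbHHll=1 bbHhLL=2 bbHhLl=4 bbHhll=2 bbhhLL=1 bbhhLl=2 bbhhll=1
BBHHLL hits 1/64; gcd=1; 1÷1/64÷1 = 1/64

P(BBHHLL) = 1/64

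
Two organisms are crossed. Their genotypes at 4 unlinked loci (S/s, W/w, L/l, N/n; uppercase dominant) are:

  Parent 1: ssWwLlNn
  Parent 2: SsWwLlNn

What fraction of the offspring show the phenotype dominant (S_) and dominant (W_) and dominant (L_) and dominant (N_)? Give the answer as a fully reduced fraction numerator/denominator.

P(S_ W_ L_ N_) = 27/128

ssWwLlNn gametes: sWLN×2, sWLn×2, sWlN×2, sWln×2, swLN×2, swLn×2, swlN×2, swln×2
SsWwLlNn gametes: SWLN×1, SWLn×1, SWlN×1, SWln×1, SwLN×1, SwLn×1, SwlN×1, Swln×1, sWLN×1, sWLn×1, sWlN×1, sWln×1, swLN×1, swLn×1, swlN×1, swln×1
ssWwLlNn×SsWwLlNn grid (16·16=256): SsWWLLNN=2 SsWWLLNn=4 SsWWLLnn=2 SsWWLlNN=4 SsWWLlNn=8 SsWWLlnn=4 SsWWllNN=2 SsWWllNn=4 SsWWllnn=2 SsWwLLNN=4 SsWwLLNn=8 SsWwLLnn=4 SsWwLlNN=8 SsWwLlNn=16 SsWwLlnn=8 SsWwllNN=4 SsWwllNn=8 SsWwllnn=4 SswwLLNN=2 SswwLLNn=4 SswwLLnn=2 SswwLlNN=4 SswwLlNn=8 SswwLlnn=4 SswwllNN=2 SswwllNn=4 Sswwllnn=2 ssWWLLNN=2 ssWWLLNn=4 ssWWLLnn=2 ssWWLlNN=4 ssWWLlNn=8 ssWWLlnn=4 ssWWllNN=2 ssWWllNn=4 ssWWllnn=2 ssWwLLNN=4 ssWwLLNn=8 ssWwLLnn=4 ssWwLlNN=8 ssWwLlNn=16 ssWwLlnn=8 ssWwllNN=4 ssWwllNn=8 ssWwllnn=4 sswwLLNN=2 sswwLLNn=4 sswwLLnn=2 sswwLlNN=4 sswwLlNn=8 sswwLlnn=4 sswwllNN=2 sswwllNn=4 sswwllnn=2
S_ W_ L_ N_ hits 54/256; gcd=2; 54÷2/256÷2 = 27/128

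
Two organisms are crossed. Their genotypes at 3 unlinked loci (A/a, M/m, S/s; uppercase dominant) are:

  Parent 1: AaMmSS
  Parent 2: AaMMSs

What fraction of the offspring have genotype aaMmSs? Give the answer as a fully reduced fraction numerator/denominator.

AaMmSS gametes: AMS×2, AmS×2, aMS×2, amS×2
AaMMSs gametes: AMS×2, AMs×2, aMS×2, aMs×2
AaMmSS×AaMMSs grid (8·8=64): AAMMSS=4 AAMMSs=4 AAMmSS=4 AAMmSs=4 AaMMSS=8 AaMMSs=8 AaMmSS=8 AaMmSs=8 aaMMSS=4 aaMMSs=4 aaMmSS=4 aaMmSs=4
aaMmSs hits 4/64; gcd=4; 4÷4/64÷4 = 1/16

P(aaMmSs) = 1/16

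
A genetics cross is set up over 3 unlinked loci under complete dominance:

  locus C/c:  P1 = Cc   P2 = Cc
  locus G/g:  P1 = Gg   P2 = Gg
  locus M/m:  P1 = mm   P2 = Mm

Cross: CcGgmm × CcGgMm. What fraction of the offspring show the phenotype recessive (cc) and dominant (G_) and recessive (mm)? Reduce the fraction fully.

P(cc G_ mm) = 3/32

CcGgmm gametes: CGm×2, Cgm×2, cGm×2, cgm×2
CcGgMm gametes: CGM×1, CGm×1, CgM×1, Cgm×1, cGM×1, cGm×1, cgM×1, cgm×1
CcGgmm×CcGgMm grid (8·8=64): CCGGMm=2 CCGGmm=2 CCGgMm=4 CCGgmm=4 CCggMm=2 CCggmm=2 CcGGMm=4 CcGGmm=4 CcGgMm=8 CcGgmm=8 CcggMm=4 Ccggmm=4 ccGGMm=2 ccGGmm=2 ccGgMm=4 ccGgmm=4 ccggMm=2 ccggmm=2
cc G_ mm hits 6/64; gcd=2; 6÷2/64÷2 = 3/32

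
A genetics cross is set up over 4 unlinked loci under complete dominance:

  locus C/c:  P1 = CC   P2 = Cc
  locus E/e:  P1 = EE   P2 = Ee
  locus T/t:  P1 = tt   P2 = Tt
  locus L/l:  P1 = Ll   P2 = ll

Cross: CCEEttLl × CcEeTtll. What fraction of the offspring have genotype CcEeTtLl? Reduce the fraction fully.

CCEEttLl gametes: CEtL×8, CEtl×8
CcEeTtll gametes: CETl×2, CEtl×2, CeTl×2, Cetl×2, cETl×2, cEtl×2, ceTl×2, cetl×2
CCEEttLl×CcEeTtll grid (16·16=256): CCEETtLl=16 CCEETtll=16 CCEEttLl=16 CCEEttll=16 CCEeTtLl=16 CCEeTtll=16 CCEettLl=16 CCEettll=16 CcEETtLl=16 CcEETtll=16 CcEEttLl=16 CcEEttll=16 CcEeTtLl=16 CcEeTtll=16 CcEettLl=16 CcEettll=16
CcEeTtLl hits 16/256; gcd=16; 16÷16/256÷16 = 1/16

P(CcEeTtLl) = 1/16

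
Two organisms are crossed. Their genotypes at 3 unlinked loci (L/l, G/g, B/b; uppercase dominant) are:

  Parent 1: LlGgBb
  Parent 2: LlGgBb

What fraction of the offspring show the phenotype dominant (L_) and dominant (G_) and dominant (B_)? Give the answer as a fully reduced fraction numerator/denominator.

LlGgBb gametes: LGB×1, LGb×1, LgB×1, Lgb×1, lGB×1, lGb×1, lgB×1, lgb×1
LlGgBb gametes: LGB×1, LGb×1, LgB×1, Lgb×1, lGB×1, lGb×1, lgB×1, lgb×1
LlGgBb×LlGgBb grid (8·8=64): LLGGBB=1 LLGGBb=2 LLGGbb=1 LLGgBB=2 LLGgBb=4 LLGgbb=2 LLggBB=1 LLggBb=2 LLggbb=1 LlGGBB=2 LlGGBb=4 LlGGbb=2 LlGgBB=4 LlGgBb=8 LlGgbb=4 LlggBB=2 LlggBb=4 Llggbb=2 llGGBB=1 llGGBb=2 llGGbb=1 llGgBB=2 llGgBb=4 llGgbb=2 llggBB=1 llggBb=2 llggbb=1
L_ G_ B_ hits 27/64; gcd=1; 27÷1/64÷1 = 27/64

P(L_ G_ B_) = 27/64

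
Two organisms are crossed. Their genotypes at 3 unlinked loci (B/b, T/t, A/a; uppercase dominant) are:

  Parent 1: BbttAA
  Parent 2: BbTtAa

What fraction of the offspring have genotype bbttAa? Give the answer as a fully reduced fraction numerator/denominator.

P(bbttAa) = 1/16

BbttAA gametes: BtA×4, btA×4
BbTtAa gametes: BTA×1, BTa×1, BtA×1, Bta×1, bTA×1, bTa×1, btA×1, bta×1
BbttAA×BbTtAa grid (8·8=64): BBTtAA=4 BBTtAa=4 BBttAA=4 BBttAa=4 BbTtAA=8 BbTtAa=8 BbttAA=8 BbttAa=8 bbTtAA=4 bbTtAa=4 bbttAA=4 bbttAa=4
bbttAa hits 4/64; gcd=4; 4÷4/64÷4 = 1/16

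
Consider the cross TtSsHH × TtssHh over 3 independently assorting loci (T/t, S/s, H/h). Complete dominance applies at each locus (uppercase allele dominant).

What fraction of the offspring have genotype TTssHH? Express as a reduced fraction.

P(TTssHH) = 1/16

TtSsHH gametes: TSH×2, TsH×2, tSH×2, tsH×2
TtssHh gametes: TsH×2, Tsh×2, tsH×2, tsh×2
TtSsHH×TtssHh grid (8·8=64): TTSsHH=4 TTSsHh=4 TTssHH=4 TTssHh=4 TtSsHH=8 TtSsHh=8 TtssHH=8 TtssHh=8 ttSsHH=4 ttSsHh=4 ttssHH=4 ttssHh=4
TTssHH hits 4/64; gcd=4; 4÷4/64÷4 = 1/16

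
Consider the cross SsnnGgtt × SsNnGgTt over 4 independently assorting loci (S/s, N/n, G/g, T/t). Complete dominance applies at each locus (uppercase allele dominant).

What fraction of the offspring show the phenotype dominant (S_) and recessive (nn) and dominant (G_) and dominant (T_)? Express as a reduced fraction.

SsnnGgtt gametes: SnGt×4, Sngt×4, snGt×4, sngt×4
SsNnGgTt gametes: SNGT×1, SNGt×1, SNgT×1, SNgt×1, SnGT×1, SnGt×1, SngT×1, Sngt×1, sNGT×1, sNGt×1, sNgT×1, sNgt×1, snGT×1, snGt×1, sngT×1, sngt×1
SsnnGgtt×SsNnGgTt grid (16·16=256): SSNnGGTt=4 SSNnGGtt=4 SSNnGgTt=8 SSNnGgtt=8 SSNnggTt=4 SSNnggtt=4 SSnnGGTt=4 SSnnGGtt=4 SSnnGgTt=8 SSnnGgtt=8 SSnnggTt=4 SSnnggtt=4 SsNnGGTt=8 SsNnGGtt=8 SsNnGgTt=16 SsNnGgtt=16 SsNnggTt=8 SsNnggtt=8 SsnnGGTt=8 SsnnGGtt=8 SsnnGgTt=16 SsnnGgtt=16 SsnnggTt=8 Ssnnggtt=8 ssNnGGTt=4 ssNnGGtt=4 ssNnGgTt=8 ssNnGgtt=8 ssNnggTt=4 ssNnggtt=4 ssnnGGTt=4 ssnnGGtt=4 ssnnGgTt=8 ssnnGgtt=8 ssnnggTt=4 ssnnggtt=4
S_ nn G_ T_ hits 36/256; gcd=4; 36÷4/256÷4 = 9/64

P(S_ nn G_ T_) = 9/64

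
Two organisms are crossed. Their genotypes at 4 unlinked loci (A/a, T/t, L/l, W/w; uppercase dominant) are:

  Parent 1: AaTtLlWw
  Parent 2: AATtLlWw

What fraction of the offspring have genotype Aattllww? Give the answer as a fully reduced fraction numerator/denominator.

P(Aattllww) = 1/128

AaTtLlWw gametes: ATLW×1, ATLw×1, ATlW×1, ATlw×1, AtLW×1, AtLw×1, AtlW×1, Atlw×1, aTLW×1, aTLw×1, aTlW×1, aTlw×1, atLW×1, atLw×1, atlW×1, atlw×1
AATtLlWw gametes: ATLW×2, ATLw×2, ATlW×2, ATlw×2, AtLW×2, AtLw×2, AtlW×2, Atlw×2
AaTtLlWw×AATtLlWw grid (16·16=256): AATTLLWW=2 AATTLLWw=4 AATTLLww=2 AATTLlWW=4 AATTLlWw=8 AATTLlww=4 AATTllWW=2 AATTllWw=4 AATTllww=2 AATtLLWW=4 AATtLLWw=8 AATtLLww=4 AATtLlWW=8 AATtLlWw=16 AATtLlww=8 AATtllWW=4 AATtllWw=8 AATtllww=4 AAttLLWW=2 AAttLLWw=4 AAttLLww=2 AAttLlWW=4 AAttLlWw=8 AAttLlww=4 AAttllWW=2 AAttllWw=4 AAttllww=2 AaTTLLWW=2 AaTTLLWw=4 AaTTLLww=2 AaTTLlWW=4 AaTTLlWw=8 AaTTLlww=4 AaTTllWW=2 AaTTllWw=4 AaTTllww=2 AaTtLLWW=4 AaTtLLWw=8 AaTtLLww=4 AaTtLlWW=8 AaTtLlWw=16 AaTtLlww=8 AaTtllWW=4 AaTtllWw=8 AaTtllww=4 AattLLWW=2 AattLLWw=4 AattLLww=2 AattLlWW=4 AattLlWw=8 AattLlww=4 AattllWW=2 AattllWw=4 Aattllww=2
Aattllww hits 2/256; gcd=2; 2÷2/256÷2 = 1/128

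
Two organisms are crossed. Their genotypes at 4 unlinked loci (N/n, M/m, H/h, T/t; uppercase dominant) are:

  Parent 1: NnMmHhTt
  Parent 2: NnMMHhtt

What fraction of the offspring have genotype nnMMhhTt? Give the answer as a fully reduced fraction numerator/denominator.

P(nnMMhhTt) = 1/64

NnMmHhTt gametes: NMHT×1, NMHt×1, NMhT×1, NMht×1, NmHT×1, NmHt×1, NmhT×1, Nmht×1, nMHT×1, nMHt×1, nMhT×1, nMht×1, nmHT×1, nmHt×1, nmhT×1, nmht×1
NnMMHhtt gametes: NMHt×4, NMht×4, nMHt×4, nMht×4
NnMmHhTt×NnMMHhtt grid (16·16=256): NNMMHHTt=4 NNMMHHtt=4 NNMMHhTt=8 NNMMHhtt=8 NNMMhhTt=4 NNMMhhtt=4 NNMmHHTt=4 NNMmHHtt=4 NNMmHhTt=8 NNMmHhtt=8 NNMmhhTt=4 NNMmhhtt=4 NnMMHHTt=8 NnMMHHtt=8 NnMMHhTt=16 NnMMHhtt=16 NnMMhhTt=8 NnMMhhtt=8 NnMmHHTt=8 NnMmHHtt=8 NnMmHhTt=16 NnMmHhtt=16 NnMmhhTt=8 NnMmhhtt=8 nnMMHHTt=4 nnMMHHtt=4 nnMMHhTt=8 nnMMHhtt=8 nnMMhhTt=4 nnMMhhtt=4 nnMmHHTt=4 nnMmHHtt=4 nnMmHhTt=8 nnMmHhtt=8 nnMmhhTt=4 nnMmhhtt=4
nnMMhhTt hits 4/256; gcd=4; 4÷4/256÷4 = 1/64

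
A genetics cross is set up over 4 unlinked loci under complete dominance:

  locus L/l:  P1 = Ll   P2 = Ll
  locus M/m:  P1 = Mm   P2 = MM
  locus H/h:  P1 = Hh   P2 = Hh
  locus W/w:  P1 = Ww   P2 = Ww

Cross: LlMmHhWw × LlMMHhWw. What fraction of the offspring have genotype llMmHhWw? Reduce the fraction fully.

LlMmHhWw gametes: LMHW×1, LMHw×1, LMhW×1, LMhw×1, LmHW×1, LmHw×1, LmhW×1, Lmhw×1, lMHW×1, lMHw×1, lMhW×1, lMhw×1, lmHW×1, lmHw×1, lmhW×1, lmhw×1
LlMMHhWw gametes: LMHW×2, LMHw×2, LMhW×2, LMhw×2, lMHW×2, lMHw×2, lMhW×2, lMhw×2
LlMmHhWw×LlMMHhWw grid (16·16=256): LLMMHHWW=2 LLMMHHWw=4 LLMMHHww=2 LLMMHhWW=4 LLMMHhWw=8 LLMMHhww=4 LLMMhhWW=2 LLMMhhWw=4 LLMMhhww=2 LLMmHHWW=2 LLMmHHWw=4 LLMmHHww=2 LLMmHhWW=4 LLMmHhWw=8 LLMmHhww=4 LLMmhhWW=2 LLMmhhWw=4 LLMmhhww=2 LlMMHHWW=4 LlMMHHWw=8 LlMMHHww=4 LlMMHhWW=8 LlMMHhWw=16 LlMMHhww=8 LlMMhhWW=4 LlMMhhWw=8 LlMMhhww=4 LlMmHHWW=4 LlMmHHWw=8 LlMmHHww=4 LlMmHhWW=8 LlMmHhWw=16 LlMmHhww=8 LlMmhhWW=4 LlMmhhWw=8 LlMmhhww=4 llMMHHWW=2 llMMHHWw=4 llMMHHww=2 llMMHhWW=4 llMMHhWw=8 llMMHhww=4 llMMhhWW=2 llMMhhWw=4 llMMhhww=2 llMmHHWW=2 llMmHHWw=4 llMmHHww=2 llMmHhWW=4 llMmHhWw=8 llMmHhww=4 llMmhhWW=2 llMmhhWw=4 llMmhhww=2
llMmHhWw hits 8/256; gcd=8; 8÷8/256÷8 = 1/32

P(llMmHhWw) = 1/32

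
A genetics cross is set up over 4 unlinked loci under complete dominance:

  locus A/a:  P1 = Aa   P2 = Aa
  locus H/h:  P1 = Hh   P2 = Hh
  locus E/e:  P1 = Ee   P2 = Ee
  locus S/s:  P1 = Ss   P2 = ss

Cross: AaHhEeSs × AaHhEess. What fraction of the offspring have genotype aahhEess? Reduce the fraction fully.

P(aahhEess) = 1/64

AaHhEeSs gametes: AHES×1, AHEs×1, AHeS×1, AHes×1, AhES×1, AhEs×1, AheS×1, Ahes×1, aHES×1, aHEs×1, aHeS×1, aHes×1, ahES×1, ahEs×1, aheS×1, ahes×1
AaHhEess gametes: AHEs×2, AHes×2, AhEs×2, Ahes×2, aHEs×2, aHes×2, ahEs×2, ahes×2
AaHhEeSs×AaHhEess grid (16·16=256): AAHHEESs=2 AAHHEEss=2 AAHHEeSs=4 AAHHEess=4 AAHHeeSs=2 AAHHeess=2 AAHhEESs=4 AAHhEEss=4 AAHhEeSs=8 AAHhEess=8 AAHheeSs=4 AAHheess=4 AAhhEESs=2 AAhhEEss=2 AAhhEeSs=4 AAhhEess=4 AAhheeSs=2 AAhheess=2 AaHHEESs=4 AaHHEEss=4 AaHHEeSs=8 AaHHEess=8 AaHHeeSs=4 AaHHeess=4 AaHhEESs=8 AaHhEEss=8 AaHhEeSs=16 AaHhEess=16 AaHheeSs=8 AaHheess=8 AahhEESs=4 AahhEEss=4 AahhEeSs=8 AahhEess=8 AahheeSs=4 Aahheess=4 aaHHEESs=2 aaHHEEss=2 aaHHEeSs=4 aaHHEess=4 aaHHeeSs=2 aaHHeess=2 aaHhEESs=4 aaHhEEss=4 aaHhEeSs=8 aaHhEess=8 aaHheeSs=4 aaHheess=4 aahhEESs=2 aahhEEss=2 aahhEeSs=4 aahhEess=4 aahheeSs=2 aahheess=2
aahhEess hits 4/256; gcd=4; 4÷4/256÷4 = 1/64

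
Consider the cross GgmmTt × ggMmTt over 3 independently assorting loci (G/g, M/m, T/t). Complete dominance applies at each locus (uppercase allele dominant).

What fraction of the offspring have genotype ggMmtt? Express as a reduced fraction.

P(ggMmtt) = 1/16

GgmmTt gametes: GmT×2, Gmt×2, gmT×2, gmt×2
ggMmTt gametes: gMT×2, gMt×2, gmT×2, gmt×2
GgmmTt×ggMmTt grid (8·8=64): GgMmTT=4 GgMmTt=8 GgMmtt=4 GgmmTT=4 GgmmTt=8 Ggmmtt=4 ggMmTT=4 ggMmTt=8 ggMmtt=4 ggmmTT=4 ggmmTt=8 ggmmtt=4
ggMmtt hits 4/64; gcd=4; 4÷4/64÷4 = 1/16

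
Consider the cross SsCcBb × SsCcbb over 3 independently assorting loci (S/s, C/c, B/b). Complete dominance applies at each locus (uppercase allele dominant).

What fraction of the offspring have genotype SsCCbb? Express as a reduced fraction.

SsCcBb gametes: SCB×1, SCb×1, ScB×1, Scb×1, sCB×1, sCb×1, scB×1, scb×1
SsCcbb gametes: SCb×2, Scb×2, sCb×2, scb×2
SsCcBb×SsCcbb grid (8·8=64): SSCCBb=2 SSCCbb=2 SSCcBb=4 SSCcbb=4 SSccBb=2 SSccbb=2 SsCCBb=4 SsCCbb=4 SsCcBb=8 SsCcbb=8 SsccBb=4 Ssccbb=4 ssCCBb=2 ssCCbb=2 ssCcBb=4 ssCcbb=4 ssccBb=2 ssccbb=2
SsCCbb hits 4/64; gcd=4; 4÷4/64÷4 = 1/16

P(SsCCbb) = 1/16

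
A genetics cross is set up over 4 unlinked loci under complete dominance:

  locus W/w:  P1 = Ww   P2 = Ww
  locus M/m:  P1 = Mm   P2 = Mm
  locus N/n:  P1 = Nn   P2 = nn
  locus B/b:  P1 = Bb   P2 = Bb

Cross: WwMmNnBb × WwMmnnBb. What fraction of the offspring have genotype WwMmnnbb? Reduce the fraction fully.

WwMmNnBb gametes: WMNB×1, WMNb×1, WMnB×1, WMnb×1, WmNB×1, WmNb×1, WmnB×1, Wmnb×1, wMNB×1, wMNb×1, wMnB×1, wMnb×1, wmNB×1, wmNb×1, wmnB×1, wmnb×1
WwMmnnBb gametes: WMnB×2, WMnb×2, WmnB×2, Wmnb×2, wMnB×2, wMnb×2, wmnB×2, wmnb×2
WwMmNnBb×WwMmnnBb grid (16·16=256): WWMMNnBB=2 WWMMNnBb=4 WWMMNnbb=2 WWMMnnBB=2 WWMMnnBb=4 WWMMnnbb=2 WWMmNnBB=4 WWMmNnBb=8 WWMmNnbb=4 WWMmnnBB=4 WWMmnnBb=8 WWMmnnbb=4 WWmmNnBB=2 WWmmNnBb=4 WWmmNnbb=2 WWmmnnBB=2 WWmmnnBb=4 WWmmnnbb=2 WwMMNnBB=4 WwMMNnBb=8 WwMMNnbb=4 WwMMnnBB=4 WwMMnnBb=8 WwMMnnbb=4 WwMmNnBB=8 WwMmNnBb=16 WwMmNnbb=8 WwMmnnBB=8 WwMmnnBb=16 WwMmnnbb=8 WwmmNnBB=4 WwmmNnBb=8 WwmmNnbb=4 WwmmnnBB=4 WwmmnnBb=8 Wwmmnnbb=4 wwMMNnBB=2 wwMMNnBb=4 wwMMNnbb=2 wwMMnnBB=2 wwMMnnBb=4 wwMMnnbb=2 wwMmNnBB=4 wwMmNnBb=8 wwMmNnbb=4 wwMmnnBB=4 wwMmnnBb=8 wwMmnnbb=4 wwmmNnBB=2 wwmmNnBb=4 wwmmNnbb=2 wwmmnnBB=2 wwmmnnBb=4 wwmmnnbb=2
WwMmnnbb hits 8/256; gcd=8; 8÷8/256÷8 = 1/32

P(WwMmnnbb) = 1/32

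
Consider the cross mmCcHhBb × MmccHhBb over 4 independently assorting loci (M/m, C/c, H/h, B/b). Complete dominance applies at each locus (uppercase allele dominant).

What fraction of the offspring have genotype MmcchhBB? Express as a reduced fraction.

mmCcHhBb gametes: mCHB×2, mCHb×2, mChB×2, mChb×2, mcHB×2, mcHb×2, mchB×2, mchb×2
MmccHhBb gametes: McHB×2, McHb×2, MchB×2, Mchb×2, mcHB×2, mcHb×2, mchB×2, mchb×2
mmCcHhBb×MmccHhBb grid (16·16=256): MmCcHHBB=4 MmCcHHBb=8 MmCcHHbb=4 MmCcHhBB=8 MmCcHhBb=16 MmCcHhbb=8 MmCchhBB=4 MmCchhBb=8 MmCchhbb=4 MmccHHBB=4 MmccHHBb=8 MmccHHbb=4 MmccHhBB=8 MmccHhBb=16 MmccHhbb=8 MmcchhBB=4 MmcchhBb=8 Mmcchhbb=4 mmCcHHBB=4 mmCcHHBb=8 mmCcHHbb=4 mmCcHhBB=8 mmCcHhBb=16 mmCcHhbb=8 mmCchhBB=4 mmCchhBb=8 mmCchhbb=4 mmccHHBB=4 mmccHHBb=8 mmccHHbb=4 mmccHhBB=8 mmccHhBb=16 mmccHhbb=8 mmcchhBB=4 mmcchhBb=8 mmcchhbb=4
MmcchhBB hits 4/256; gcd=4; 4÷4/256÷4 = 1/64

P(MmcchhBB) = 1/64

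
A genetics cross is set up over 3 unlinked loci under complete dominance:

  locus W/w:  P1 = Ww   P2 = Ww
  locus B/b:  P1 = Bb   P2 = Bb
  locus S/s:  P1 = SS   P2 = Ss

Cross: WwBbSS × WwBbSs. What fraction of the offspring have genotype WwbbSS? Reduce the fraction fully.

P(WwbbSS) = 1/16

WwBbSS gametes: WBS×2, WbS×2, wBS×2, wbS×2
WwBbSs gametes: WBS×1, WBs×1, WbS×1, Wbs×1, wBS×1, wBs×1, wbS×1, wbs×1
WwBbSS×WwBbSs grid (8·8=64): WWBBSS=2 WWBBSs=2 WWBbSS=4 WWBbSs=4 WWbbSS=2 WWbbSs=2 WwBBSS=4 WwBBSs=4 WwBbSS=8 WwBbSs=8 WwbbSS=4 WwbbSs=4 wwBBSS=2 wwBBSs=2 wwBbSS=4 wwBbSs=4 wwbbSS=2 wwbbSs=2
WwbbSS hits 4/64; gcd=4; 4÷4/64÷4 = 1/16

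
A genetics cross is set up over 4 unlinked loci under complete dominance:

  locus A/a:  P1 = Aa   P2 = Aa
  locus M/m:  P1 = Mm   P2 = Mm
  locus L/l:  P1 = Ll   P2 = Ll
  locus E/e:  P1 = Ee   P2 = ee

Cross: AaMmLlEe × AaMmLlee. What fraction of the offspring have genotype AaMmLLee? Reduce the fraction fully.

AaMmLlEe gametes: AMLE×1, AMLe×1, AMlE×1, AMle×1, AmLE×1, AmLe×1, AmlE×1, Amle×1, aMLE×1, aMLe×1, aMlE×1, aMle×1, amLE×1, amLe×1, amlE×1, amle×1
AaMmLlee gametes: AMLe×2, AMle×2, AmLe×2, Amle×2, aMLe×2, aMle×2, amLe×2, amle×2
AaMmLlEe×AaMmLlee grid (16·16=256): AAMMLLEe=2 AAMMLLee=2 AAMMLlEe=4 AAMMLlee=4 AAMMllEe=2 AAMMllee=2 AAMmLLEe=4 AAMmLLee=4 AAMmLlEe=8 AAMmLlee=8 AAMmllEe=4 AAMmllee=4 AAmmLLEe=2 AAmmLLee=2 AAmmLlEe=4 AAmmLlee=4 AAmmllEe=2 AAmmllee=2 AaMMLLEe=4 AaMMLLee=4 AaMMLlEe=8 AaMMLlee=8 AaMMllEe=4 AaMMllee=4 AaMmLLEe=8 AaMmLLee=8 AaMmLlEe=16 AaMmLlee=16 AaMmllEe=8 AaMmllee=8 AammLLEe=4 AammLLee=4 AammLlEe=8 AammLlee=8 AammllEe=4 Aammllee=4 aaMMLLEe=2 aaMMLLee=2 aaMMLlEe=4 aaMMLlee=4 aaMMllEe=2 aaMMllee=2 aaMmLLEe=4 aaMmLLee=4 aaMmLlEe=8 aaMmLlee=8 aaMmllEe=4 aaMmllee=4 aammLLEe=2 aammLLee=2 aammLlEe=4 aammLlee=4 aammllEe=2 aammllee=2
AaMmLLee hits 8/256; gcd=8; 8÷8/256÷8 = 1/32

P(AaMmLLee) = 1/32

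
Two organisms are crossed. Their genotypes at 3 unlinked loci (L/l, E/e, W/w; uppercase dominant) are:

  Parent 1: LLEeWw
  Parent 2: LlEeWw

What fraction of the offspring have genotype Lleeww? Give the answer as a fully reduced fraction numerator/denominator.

P(Lleeww) = 1/32

LLEeWw gametes: LEW×2, LEw×2, LeW×2, Lew×2
LlEeWw gametes: LEW×1, LEw×1, LeW×1, Lew×1, lEW×1, lEw×1, leW×1, lew×1
LLEeWw×LlEeWw grid (8·8=64): LLEEWW=2 LLEEWw=4 LLEEww=2 LLEeWW=4 LLEeWw=8 LLEeww=4 LLeeWW=2 LLeeWw=4 LLeeww=2 LlEEWW=2 LlEEWw=4 LlEEww=2 LlEeWW=4 LlEeWw=8 LlEeww=4 LleeWW=2 LleeWw=4 Lleeww=2
Lleeww hits 2/64; gcd=2; 2÷2/64÷2 = 1/32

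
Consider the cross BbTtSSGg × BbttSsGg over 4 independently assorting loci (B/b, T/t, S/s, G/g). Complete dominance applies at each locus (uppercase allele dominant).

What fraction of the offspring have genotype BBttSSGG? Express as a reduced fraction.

P(BBttSSGG) = 1/64

BbTtSSGg gametes: BTSG×2, BTSg×2, BtSG×2, BtSg×2, bTSG×2, bTSg×2, btSG×2, btSg×2
BbttSsGg gametes: BtSG×2, BtSg×2, BtsG×2, Btsg×2, btSG×2, btSg×2, btsG×2, btsg×2
BbTtSSGg×BbttSsGg grid (16·16=256): BBTtSSGG=4 BBTtSSGg=8 BBTtSSgg=4 BBTtSsGG=4 BBTtSsGg=8 BBTtSsgg=4 BBttSSGG=4 BBttSSGg=8 BBttSSgg=4 BBttSsGG=4 BBttSsGg=8 BBttSsgg=4 BbTtSSGG=8 BbTtSSGg=16 BbTtSSgg=8 BbTtSsGG=8 BbTtSsGg=16 BbTtSsgg=8 BbttSSGG=8 BbttSSGg=16 BbttSSgg=8 BbttSsGG=8 BbttSsGg=16 BbttSsgg=8 bbTtSSGG=4 bbTtSSGg=8 bbTtSSgg=4 bbTtSsGG=4 bbTtSsGg=8 bbTtSsgg=4 bbttSSGG=4 bbttSSGg=8 bbttSSgg=4 bbttSsGG=4 bbttSsGg=8 bbttSsgg=4
BBttSSGG hits 4/256; gcd=4; 4÷4/256÷4 = 1/64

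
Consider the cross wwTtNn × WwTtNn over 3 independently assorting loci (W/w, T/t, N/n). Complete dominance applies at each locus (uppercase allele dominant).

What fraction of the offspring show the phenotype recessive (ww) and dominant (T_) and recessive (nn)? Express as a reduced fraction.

wwTtNn gametes: wTN×2, wTn×2, wtN×2, wtn×2
WwTtNn gametes: WTN×1, WTn×1, WtN×1, Wtn×1, wTN×1, wTn×1, wtN×1, wtn×1
wwTtNn×WwTtNn grid (8·8=64): WwTTNN=2 WwTTNn=4 WwTTnn=2 WwTtNN=4 WwTtNn=8 WwTtnn=4 WwttNN=2 WwttNn=4 Wwttnn=2 wwTTNN=2 wwTTNn=4 wwTTnn=2 wwTtNN=4 wwTtNn=8 wwTtnn=4 wwttNN=2 wwttNn=4 wwttnn=2
ww T_ nn hits 6/64; gcd=2; 6÷2/64÷2 = 3/32

P(ww T_ nn) = 3/32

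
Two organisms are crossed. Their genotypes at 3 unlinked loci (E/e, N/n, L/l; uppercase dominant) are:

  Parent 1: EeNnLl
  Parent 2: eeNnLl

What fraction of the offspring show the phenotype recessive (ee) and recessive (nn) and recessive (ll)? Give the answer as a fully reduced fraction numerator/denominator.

EeNnLl gametes: ENL×1, ENl×1, EnL×1, Enl×1, eNL×1, eNl×1, enL×1, enl×1
eeNnLl gametes: eNL×2, eNl×2, enL×2, enl×2
EeNnLl×eeNnLl grid (8·8=64): EeNNLL=2 EeNNLl=4 EeNNll=2 EeNnLL=4 EeNnLl=8 EeNnll=4 EennLL=2 EennLl=4 Eennll=2 eeNNLL=2 eeNNLl=4 eeNNll=2 eeNnLL=4 eeNnLl=8 eeNnll=4 eennLL=2 eennLl=4 eennll=2
ee nn ll hits 2/64; gcd=2; 2÷2/64÷2 = 1/32

P(ee nn ll) = 1/32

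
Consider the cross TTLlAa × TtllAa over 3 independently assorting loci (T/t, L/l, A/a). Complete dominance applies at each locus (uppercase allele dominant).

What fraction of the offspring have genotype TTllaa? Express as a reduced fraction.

TTLlAa gametes: TLA×2, TLa×2, TlA×2, Tla×2
TtllAa gametes: TlA×2, Tla×2, tlA×2, tla×2
TTLlAa×TtllAa grid (8·8=64): TTLlAA=4 TTLlAa=8 TTLlaa=4 TTllAA=4 TTllAa=8 TTllaa=4 TtLlAA=4 TtLlAa=8 TtLlaa=4 TtllAA=4 TtllAa=8 Ttllaa=4
TTllaa hits 4/64; gcd=4; 4÷4/64÷4 = 1/16

P(TTllaa) = 1/16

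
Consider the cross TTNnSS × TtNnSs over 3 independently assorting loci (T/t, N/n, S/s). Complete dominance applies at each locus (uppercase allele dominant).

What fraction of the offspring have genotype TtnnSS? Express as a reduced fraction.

P(TtnnSS) = 1/16

TTNnSS gametes: TNS×4, TnS×4
TtNnSs gametes: TNS×1, TNs×1, TnS×1, Tns×1, tNS×1, tNs×1, tnS×1, tns×1
TTNnSS×TtNnSs grid (8·8=64): TTNNSS=4 TTNNSs=4 TTNnSS=8 TTNnSs=8 TTnnSS=4 TTnnSs=4 TtNNSS=4 TtNNSs=4 TtNnSS=8 TtNnSs=8 TtnnSS=4 TtnnSs=4
TtnnSS hits 4/64; gcd=4; 4÷4/64÷4 = 1/16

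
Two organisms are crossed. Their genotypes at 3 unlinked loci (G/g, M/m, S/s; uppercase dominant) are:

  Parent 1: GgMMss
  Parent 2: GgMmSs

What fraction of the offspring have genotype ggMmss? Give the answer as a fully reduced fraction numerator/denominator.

GgMMss gametes: GMs×4, gMs×4
GgMmSs gametes: GMS×1, GMs×1, GmS×1, Gms×1, gMS×1, gMs×1, gmS×1, gms×1
GgMMss×GgMmSs grid (8·8=64): GGMMSs=4 GGMMss=4 GGMmSs=4 GGMmss=4 GgMMSs=8 GgMMss=8 GgMmSs=8 GgMmss=8 ggMMSs=4 ggMMss=4 ggMmSs=4 ggMmss=4
ggMmss hits 4/64; gcd=4; 4÷4/64÷4 = 1/16

P(ggMmss) = 1/16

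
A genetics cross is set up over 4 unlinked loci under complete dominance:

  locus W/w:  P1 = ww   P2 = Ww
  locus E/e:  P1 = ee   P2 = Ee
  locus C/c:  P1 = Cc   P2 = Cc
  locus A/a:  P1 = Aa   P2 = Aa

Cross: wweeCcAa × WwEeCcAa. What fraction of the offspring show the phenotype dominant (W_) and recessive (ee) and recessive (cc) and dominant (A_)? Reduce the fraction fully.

P(W_ ee cc A_) = 3/64

wweeCcAa gametes: weCA×4, weCa×4, wecA×4, weca×4
WwEeCcAa gametes: WECA×1, WECa×1, WEcA×1, WEca×1, WeCA×1, WeCa×1, WecA×1, Weca×1, wECA×1, wECa×1, wEcA×1, wEca×1, weCA×1, weCa×1, wecA×1, weca×1
wweeCcAa×WwEeCcAa grid (16·16=256): WwEeCCAA=4 WwEeCCAa=8 WwEeCCaa=4 WwEeCcAA=8 WwEeCcAa=16 WwEeCcaa=8 WwEeccAA=4 WwEeccAa=8 WwEeccaa=4 WweeCCAA=4 WweeCCAa=8 WweeCCaa=4 WweeCcAA=8 WweeCcAa=16 WweeCcaa=8 WweeccAA=4 WweeccAa=8 Wweeccaa=4 wwEeCCAA=4 wwEeCCAa=8 wwEeCCaa=4 wwEeCcAA=8 wwEeCcAa=16 wwEeCcaa=8 wwEeccAA=4 wwEeccAa=8 wwEeccaa=4 wweeCCAA=4 wweeCCAa=8 wweeCCaa=4 wweeCcAA=8 wweeCcAa=16 wweeCcaa=8 wweeccAA=4 wweeccAa=8 wweeccaa=4
W_ ee cc A_ hits 12/256; gcd=4; 12÷4/256÷4 = 3/64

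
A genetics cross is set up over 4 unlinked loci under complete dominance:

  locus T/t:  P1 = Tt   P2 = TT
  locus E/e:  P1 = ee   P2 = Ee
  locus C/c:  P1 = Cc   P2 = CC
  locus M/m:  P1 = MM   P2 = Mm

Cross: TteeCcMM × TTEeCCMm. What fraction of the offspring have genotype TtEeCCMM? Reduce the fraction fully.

P(TtEeCCMM) = 1/16

TteeCcMM gametes: TeCM×4, TecM×4, teCM×4, tecM×4
TTEeCCMm gametes: TECM×4, TECm×4, TeCM×4, TeCm×4
TteeCcMM×TTEeCCMm grid (16·16=256): TTEeCCMM=16 TTEeCCMm=16 TTEeCcMM=16 TTEeCcMm=16 TTeeCCMM=16 TTeeCCMm=16 TTeeCcMM=16 TTeeCcMm=16 TtEeCCMM=16 TtEeCCMm=16 TtEeCcMM=16 TtEeCcMm=16 TteeCCMM=16 TteeCCMm=16 TteeCcMM=16 TteeCcMm=16
TtEeCCMM hits 16/256; gcd=16; 16÷16/256÷16 = 1/16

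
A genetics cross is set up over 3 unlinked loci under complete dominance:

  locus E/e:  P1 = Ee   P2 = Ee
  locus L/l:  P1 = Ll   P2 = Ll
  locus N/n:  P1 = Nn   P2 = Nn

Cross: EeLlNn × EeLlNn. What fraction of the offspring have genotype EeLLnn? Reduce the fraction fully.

P(EeLLnn) = 1/32

EeLlNn gametes: ELN×1, ELn×1, ElN×1, Eln×1, eLN×1, eLn×1, elN×1, eln×1
EeLlNn gametes: ELN×1, ELn×1, ElN×1, Eln×1, eLN×1, eLn×1, elN×1, eln×1
EeLlNn×EeLlNn grid (8·8=64): EELLNN=1 EELLNn=2 EELLnn=1 EELlNN=2 EELlNn=4 EELlnn=2 EEllNN=1 EEllNn=2 EEllnn=1 EeLLNN=2 EeLLNn=4 EeLLnn=2 EeLlNN=4 EeLlNn=8 EeLlnn=4 EellNN=2 EellNn=4 Eellnn=2 eeLLNN=1 eeLLNn=2 eeLLnn=1 eeLlNN=2 eeLlNn=4 eeLlnn=2 eellNN=1 eellNn=2 eellnn=1
EeLLnn hits 2/64; gcd=2; 2÷2/64÷2 = 1/32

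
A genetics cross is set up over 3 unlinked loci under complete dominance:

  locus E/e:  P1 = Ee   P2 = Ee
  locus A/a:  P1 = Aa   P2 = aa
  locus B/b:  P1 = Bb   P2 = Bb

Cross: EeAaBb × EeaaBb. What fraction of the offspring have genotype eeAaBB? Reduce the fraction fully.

P(eeAaBB) = 1/32

EeAaBb gametes: EAB×1, EAb×1, EaB×1, Eab×1, eAB×1, eAb×1, eaB×1, eab×1
EeaaBb gametes: EaB×2, Eab×2, eaB×2, eab×2
EeAaBb×EeaaBb grid (8·8=64): EEAaBB=2 EEAaBb=4 EEAabb=2 EEaaBB=2 EEaaBb=4 EEaabb=2 EeAaBB=4 EeAaBb=8 EeAabb=4 EeaaBB=4 EeaaBb=8 Eeaabb=4 eeAaBB=2 eeAaBb=4 eeAabb=2 eeaaBB=2 eeaaBb=4 eeaabb=2
eeAaBB hits 2/64; gcd=2; 2÷2/64÷2 = 1/32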